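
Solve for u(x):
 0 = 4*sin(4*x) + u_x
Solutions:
 u(x) = C1 + cos(4*x)


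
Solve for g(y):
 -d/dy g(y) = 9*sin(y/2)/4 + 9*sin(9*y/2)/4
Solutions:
 g(y) = C1 + 9*cos(y/2)/2 + cos(9*y/2)/2


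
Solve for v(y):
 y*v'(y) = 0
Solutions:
 v(y) = C1


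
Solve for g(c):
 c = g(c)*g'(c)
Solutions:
 g(c) = -sqrt(C1 + c^2)
 g(c) = sqrt(C1 + c^2)


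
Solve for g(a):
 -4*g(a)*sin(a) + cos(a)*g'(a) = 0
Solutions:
 g(a) = C1/cos(a)^4


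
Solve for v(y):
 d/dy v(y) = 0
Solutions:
 v(y) = C1


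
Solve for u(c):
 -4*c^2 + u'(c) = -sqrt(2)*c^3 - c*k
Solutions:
 u(c) = C1 - sqrt(2)*c^4/4 + 4*c^3/3 - c^2*k/2


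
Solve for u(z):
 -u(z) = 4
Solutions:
 u(z) = -4


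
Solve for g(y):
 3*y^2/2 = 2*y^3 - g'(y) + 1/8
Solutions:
 g(y) = C1 + y^4/2 - y^3/2 + y/8


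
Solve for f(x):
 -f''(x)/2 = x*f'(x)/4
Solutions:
 f(x) = C1 + C2*erf(x/2)


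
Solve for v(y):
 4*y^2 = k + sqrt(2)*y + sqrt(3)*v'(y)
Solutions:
 v(y) = C1 - sqrt(3)*k*y/3 + 4*sqrt(3)*y^3/9 - sqrt(6)*y^2/6


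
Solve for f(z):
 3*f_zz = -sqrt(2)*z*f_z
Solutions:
 f(z) = C1 + C2*erf(2^(3/4)*sqrt(3)*z/6)


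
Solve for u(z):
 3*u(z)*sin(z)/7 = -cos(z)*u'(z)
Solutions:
 u(z) = C1*cos(z)^(3/7)


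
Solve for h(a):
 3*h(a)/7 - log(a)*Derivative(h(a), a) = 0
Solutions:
 h(a) = C1*exp(3*li(a)/7)


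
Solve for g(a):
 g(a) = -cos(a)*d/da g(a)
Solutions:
 g(a) = C1*sqrt(sin(a) - 1)/sqrt(sin(a) + 1)


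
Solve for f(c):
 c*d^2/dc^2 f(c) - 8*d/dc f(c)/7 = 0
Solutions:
 f(c) = C1 + C2*c^(15/7)


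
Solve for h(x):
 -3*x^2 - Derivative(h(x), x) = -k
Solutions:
 h(x) = C1 + k*x - x^3


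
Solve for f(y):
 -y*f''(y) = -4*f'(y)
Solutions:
 f(y) = C1 + C2*y^5


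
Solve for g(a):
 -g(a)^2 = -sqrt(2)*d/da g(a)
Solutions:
 g(a) = -2/(C1 + sqrt(2)*a)


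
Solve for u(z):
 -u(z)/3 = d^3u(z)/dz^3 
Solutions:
 u(z) = C3*exp(-3^(2/3)*z/3) + (C1*sin(3^(1/6)*z/2) + C2*cos(3^(1/6)*z/2))*exp(3^(2/3)*z/6)


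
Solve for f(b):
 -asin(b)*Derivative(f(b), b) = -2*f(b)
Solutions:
 f(b) = C1*exp(2*Integral(1/asin(b), b))


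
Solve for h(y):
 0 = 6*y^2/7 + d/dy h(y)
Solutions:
 h(y) = C1 - 2*y^3/7


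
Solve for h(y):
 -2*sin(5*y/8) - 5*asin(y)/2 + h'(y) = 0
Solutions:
 h(y) = C1 + 5*y*asin(y)/2 + 5*sqrt(1 - y^2)/2 - 16*cos(5*y/8)/5


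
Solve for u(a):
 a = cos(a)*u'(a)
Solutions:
 u(a) = C1 + Integral(a/cos(a), a)


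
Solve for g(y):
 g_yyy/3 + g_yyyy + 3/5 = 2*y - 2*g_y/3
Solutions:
 g(y) = C1 + C4*exp(-y) + 3*y^2/2 - 9*y/10 + (C2*sin(sqrt(5)*y/3) + C3*cos(sqrt(5)*y/3))*exp(y/3)


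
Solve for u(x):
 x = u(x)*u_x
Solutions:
 u(x) = -sqrt(C1 + x^2)
 u(x) = sqrt(C1 + x^2)


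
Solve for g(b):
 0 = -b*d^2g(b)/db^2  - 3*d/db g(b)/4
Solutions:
 g(b) = C1 + C2*b^(1/4)


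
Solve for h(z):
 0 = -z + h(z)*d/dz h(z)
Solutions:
 h(z) = -sqrt(C1 + z^2)
 h(z) = sqrt(C1 + z^2)


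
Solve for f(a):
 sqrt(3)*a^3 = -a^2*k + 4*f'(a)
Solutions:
 f(a) = C1 + sqrt(3)*a^4/16 + a^3*k/12


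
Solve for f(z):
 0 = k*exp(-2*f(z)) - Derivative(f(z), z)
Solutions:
 f(z) = log(-sqrt(C1 + 2*k*z))
 f(z) = log(C1 + 2*k*z)/2


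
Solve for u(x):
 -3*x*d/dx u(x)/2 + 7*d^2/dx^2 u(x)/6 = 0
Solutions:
 u(x) = C1 + C2*erfi(3*sqrt(14)*x/14)


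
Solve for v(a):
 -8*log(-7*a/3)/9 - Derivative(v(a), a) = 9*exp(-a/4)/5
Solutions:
 v(a) = C1 - 8*a*log(-a)/9 + 8*a*(-log(7) + 1 + log(3))/9 + 36*exp(-a/4)/5


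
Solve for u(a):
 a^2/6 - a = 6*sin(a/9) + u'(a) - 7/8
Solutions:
 u(a) = C1 + a^3/18 - a^2/2 + 7*a/8 + 54*cos(a/9)


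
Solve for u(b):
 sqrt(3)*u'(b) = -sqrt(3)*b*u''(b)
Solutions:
 u(b) = C1 + C2*log(b)


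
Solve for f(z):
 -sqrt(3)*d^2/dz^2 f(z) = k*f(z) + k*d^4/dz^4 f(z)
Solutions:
 f(z) = C1*exp(-sqrt(2)*z*sqrt((-sqrt(3 - 4*k^2) - sqrt(3))/k)/2) + C2*exp(sqrt(2)*z*sqrt((-sqrt(3 - 4*k^2) - sqrt(3))/k)/2) + C3*exp(-sqrt(2)*z*sqrt((sqrt(3 - 4*k^2) - sqrt(3))/k)/2) + C4*exp(sqrt(2)*z*sqrt((sqrt(3 - 4*k^2) - sqrt(3))/k)/2)


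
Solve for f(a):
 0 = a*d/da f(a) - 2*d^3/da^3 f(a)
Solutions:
 f(a) = C1 + Integral(C2*airyai(2^(2/3)*a/2) + C3*airybi(2^(2/3)*a/2), a)


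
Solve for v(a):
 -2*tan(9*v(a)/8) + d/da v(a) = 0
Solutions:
 v(a) = -8*asin(C1*exp(9*a/4))/9 + 8*pi/9
 v(a) = 8*asin(C1*exp(9*a/4))/9


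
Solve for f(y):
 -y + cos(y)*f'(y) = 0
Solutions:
 f(y) = C1 + Integral(y/cos(y), y)


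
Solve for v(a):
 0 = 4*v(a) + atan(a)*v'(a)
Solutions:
 v(a) = C1*exp(-4*Integral(1/atan(a), a))


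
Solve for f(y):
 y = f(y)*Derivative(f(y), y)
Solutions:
 f(y) = -sqrt(C1 + y^2)
 f(y) = sqrt(C1 + y^2)


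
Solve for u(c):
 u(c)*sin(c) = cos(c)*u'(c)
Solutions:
 u(c) = C1/cos(c)


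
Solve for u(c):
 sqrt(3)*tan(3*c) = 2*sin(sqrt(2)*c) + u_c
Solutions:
 u(c) = C1 - sqrt(3)*log(cos(3*c))/3 + sqrt(2)*cos(sqrt(2)*c)


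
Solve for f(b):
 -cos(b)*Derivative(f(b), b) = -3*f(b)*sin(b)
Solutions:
 f(b) = C1/cos(b)^3


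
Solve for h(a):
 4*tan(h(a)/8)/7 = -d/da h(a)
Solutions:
 h(a) = -8*asin(C1*exp(-a/14)) + 8*pi
 h(a) = 8*asin(C1*exp(-a/14))


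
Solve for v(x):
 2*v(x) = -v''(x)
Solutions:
 v(x) = C1*sin(sqrt(2)*x) + C2*cos(sqrt(2)*x)


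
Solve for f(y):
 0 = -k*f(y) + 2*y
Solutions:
 f(y) = 2*y/k


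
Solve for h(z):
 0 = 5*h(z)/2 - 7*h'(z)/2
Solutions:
 h(z) = C1*exp(5*z/7)


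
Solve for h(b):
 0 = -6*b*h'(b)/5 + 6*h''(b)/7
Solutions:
 h(b) = C1 + C2*erfi(sqrt(70)*b/10)


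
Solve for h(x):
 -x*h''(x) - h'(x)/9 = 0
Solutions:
 h(x) = C1 + C2*x^(8/9)


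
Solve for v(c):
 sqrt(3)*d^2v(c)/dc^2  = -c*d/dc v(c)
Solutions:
 v(c) = C1 + C2*erf(sqrt(2)*3^(3/4)*c/6)


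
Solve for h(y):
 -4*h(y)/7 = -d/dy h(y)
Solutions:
 h(y) = C1*exp(4*y/7)


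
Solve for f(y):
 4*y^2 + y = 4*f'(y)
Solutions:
 f(y) = C1 + y^3/3 + y^2/8


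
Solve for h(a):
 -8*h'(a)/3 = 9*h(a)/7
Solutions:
 h(a) = C1*exp(-27*a/56)


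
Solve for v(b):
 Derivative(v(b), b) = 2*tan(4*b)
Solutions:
 v(b) = C1 - log(cos(4*b))/2


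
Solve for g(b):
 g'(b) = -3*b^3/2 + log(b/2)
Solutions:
 g(b) = C1 - 3*b^4/8 + b*log(b) - b - b*log(2)


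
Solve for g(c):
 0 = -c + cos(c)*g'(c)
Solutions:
 g(c) = C1 + Integral(c/cos(c), c)


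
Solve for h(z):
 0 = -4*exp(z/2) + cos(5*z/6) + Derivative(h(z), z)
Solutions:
 h(z) = C1 + 8*exp(z/2) - 6*sin(5*z/6)/5


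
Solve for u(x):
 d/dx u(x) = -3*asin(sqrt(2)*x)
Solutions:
 u(x) = C1 - 3*x*asin(sqrt(2)*x) - 3*sqrt(2)*sqrt(1 - 2*x^2)/2


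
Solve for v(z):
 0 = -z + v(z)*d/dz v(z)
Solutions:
 v(z) = -sqrt(C1 + z^2)
 v(z) = sqrt(C1 + z^2)


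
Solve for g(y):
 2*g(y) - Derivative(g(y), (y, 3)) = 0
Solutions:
 g(y) = C3*exp(2^(1/3)*y) + (C1*sin(2^(1/3)*sqrt(3)*y/2) + C2*cos(2^(1/3)*sqrt(3)*y/2))*exp(-2^(1/3)*y/2)


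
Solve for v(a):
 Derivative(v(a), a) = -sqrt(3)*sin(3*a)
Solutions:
 v(a) = C1 + sqrt(3)*cos(3*a)/3


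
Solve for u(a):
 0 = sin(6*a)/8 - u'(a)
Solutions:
 u(a) = C1 - cos(6*a)/48


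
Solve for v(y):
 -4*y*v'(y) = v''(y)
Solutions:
 v(y) = C1 + C2*erf(sqrt(2)*y)


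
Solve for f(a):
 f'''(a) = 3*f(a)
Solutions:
 f(a) = C3*exp(3^(1/3)*a) + (C1*sin(3^(5/6)*a/2) + C2*cos(3^(5/6)*a/2))*exp(-3^(1/3)*a/2)


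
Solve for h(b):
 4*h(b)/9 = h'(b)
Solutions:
 h(b) = C1*exp(4*b/9)


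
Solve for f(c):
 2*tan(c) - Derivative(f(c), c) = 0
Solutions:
 f(c) = C1 - 2*log(cos(c))


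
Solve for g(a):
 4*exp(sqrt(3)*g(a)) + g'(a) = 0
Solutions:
 g(a) = sqrt(3)*(2*log(1/(C1 + 4*a)) - log(3))/6


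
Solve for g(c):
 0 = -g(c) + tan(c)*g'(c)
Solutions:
 g(c) = C1*sin(c)


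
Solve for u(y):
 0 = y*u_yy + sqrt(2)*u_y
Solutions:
 u(y) = C1 + C2*y^(1 - sqrt(2))


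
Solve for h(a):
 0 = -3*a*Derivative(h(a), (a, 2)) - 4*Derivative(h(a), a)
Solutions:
 h(a) = C1 + C2/a^(1/3)


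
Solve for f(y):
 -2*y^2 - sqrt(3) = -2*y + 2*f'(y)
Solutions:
 f(y) = C1 - y^3/3 + y^2/2 - sqrt(3)*y/2


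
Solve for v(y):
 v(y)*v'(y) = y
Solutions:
 v(y) = -sqrt(C1 + y^2)
 v(y) = sqrt(C1 + y^2)


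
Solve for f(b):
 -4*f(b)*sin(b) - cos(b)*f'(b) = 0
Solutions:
 f(b) = C1*cos(b)^4


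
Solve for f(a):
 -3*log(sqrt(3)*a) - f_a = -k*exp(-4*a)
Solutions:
 f(a) = C1 - 3*a*log(a) + a*(3 - 3*log(3)/2) - k*exp(-4*a)/4


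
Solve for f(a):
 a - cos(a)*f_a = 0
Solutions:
 f(a) = C1 + Integral(a/cos(a), a)


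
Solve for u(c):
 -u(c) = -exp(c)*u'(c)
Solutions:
 u(c) = C1*exp(-exp(-c))


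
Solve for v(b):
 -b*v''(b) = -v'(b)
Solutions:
 v(b) = C1 + C2*b^2


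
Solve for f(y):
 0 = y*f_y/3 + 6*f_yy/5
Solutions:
 f(y) = C1 + C2*erf(sqrt(5)*y/6)


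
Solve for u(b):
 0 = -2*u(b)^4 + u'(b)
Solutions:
 u(b) = (-1/(C1 + 6*b))^(1/3)
 u(b) = (-1/(C1 + 2*b))^(1/3)*(-3^(2/3) - 3*3^(1/6)*I)/6
 u(b) = (-1/(C1 + 2*b))^(1/3)*(-3^(2/3) + 3*3^(1/6)*I)/6


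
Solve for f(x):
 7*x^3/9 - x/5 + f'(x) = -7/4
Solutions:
 f(x) = C1 - 7*x^4/36 + x^2/10 - 7*x/4


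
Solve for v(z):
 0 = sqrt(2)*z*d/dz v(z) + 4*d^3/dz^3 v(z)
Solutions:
 v(z) = C1 + Integral(C2*airyai(-sqrt(2)*z/2) + C3*airybi(-sqrt(2)*z/2), z)


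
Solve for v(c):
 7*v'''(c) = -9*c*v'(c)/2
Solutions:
 v(c) = C1 + Integral(C2*airyai(-42^(2/3)*c/14) + C3*airybi(-42^(2/3)*c/14), c)


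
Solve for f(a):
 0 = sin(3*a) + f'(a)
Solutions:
 f(a) = C1 + cos(3*a)/3


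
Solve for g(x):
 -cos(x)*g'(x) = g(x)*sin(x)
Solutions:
 g(x) = C1*cos(x)


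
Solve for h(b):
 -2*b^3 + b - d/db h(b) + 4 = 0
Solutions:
 h(b) = C1 - b^4/2 + b^2/2 + 4*b


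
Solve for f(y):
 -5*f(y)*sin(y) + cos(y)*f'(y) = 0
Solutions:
 f(y) = C1/cos(y)^5


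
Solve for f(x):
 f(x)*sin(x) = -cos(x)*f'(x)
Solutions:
 f(x) = C1*cos(x)


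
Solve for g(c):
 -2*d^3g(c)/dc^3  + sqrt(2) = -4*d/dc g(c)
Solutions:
 g(c) = C1 + C2*exp(-sqrt(2)*c) + C3*exp(sqrt(2)*c) - sqrt(2)*c/4


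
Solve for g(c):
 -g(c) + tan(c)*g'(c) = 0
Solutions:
 g(c) = C1*sin(c)


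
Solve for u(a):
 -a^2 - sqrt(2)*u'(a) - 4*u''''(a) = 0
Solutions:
 u(a) = C1 + C4*exp(-sqrt(2)*a/2) - sqrt(2)*a^3/6 + (C2*sin(sqrt(6)*a/4) + C3*cos(sqrt(6)*a/4))*exp(sqrt(2)*a/4)


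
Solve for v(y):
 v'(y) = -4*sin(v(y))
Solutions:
 v(y) = -acos((-C1 - exp(8*y))/(C1 - exp(8*y))) + 2*pi
 v(y) = acos((-C1 - exp(8*y))/(C1 - exp(8*y)))


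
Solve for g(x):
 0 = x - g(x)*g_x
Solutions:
 g(x) = -sqrt(C1 + x^2)
 g(x) = sqrt(C1 + x^2)


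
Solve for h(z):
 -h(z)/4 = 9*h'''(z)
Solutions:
 h(z) = C3*exp(-6^(1/3)*z/6) + (C1*sin(2^(1/3)*3^(5/6)*z/12) + C2*cos(2^(1/3)*3^(5/6)*z/12))*exp(6^(1/3)*z/12)


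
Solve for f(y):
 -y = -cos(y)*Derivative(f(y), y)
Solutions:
 f(y) = C1 + Integral(y/cos(y), y)


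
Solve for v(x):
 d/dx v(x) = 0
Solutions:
 v(x) = C1


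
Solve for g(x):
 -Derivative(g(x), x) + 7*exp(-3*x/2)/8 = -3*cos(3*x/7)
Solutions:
 g(x) = C1 + 7*sin(3*x/7) - 7*exp(-3*x/2)/12


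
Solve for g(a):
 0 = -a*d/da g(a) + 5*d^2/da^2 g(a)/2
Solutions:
 g(a) = C1 + C2*erfi(sqrt(5)*a/5)


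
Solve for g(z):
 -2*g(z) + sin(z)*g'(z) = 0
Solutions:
 g(z) = C1*(cos(z) - 1)/(cos(z) + 1)


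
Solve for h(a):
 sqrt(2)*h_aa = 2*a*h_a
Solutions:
 h(a) = C1 + C2*erfi(2^(3/4)*a/2)


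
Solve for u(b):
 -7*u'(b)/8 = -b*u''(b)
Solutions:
 u(b) = C1 + C2*b^(15/8)


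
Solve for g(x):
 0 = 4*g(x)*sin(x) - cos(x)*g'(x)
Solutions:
 g(x) = C1/cos(x)^4


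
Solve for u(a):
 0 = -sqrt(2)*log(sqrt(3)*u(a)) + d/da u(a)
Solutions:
 -sqrt(2)*Integral(1/(2*log(_y) + log(3)), (_y, u(a))) = C1 - a


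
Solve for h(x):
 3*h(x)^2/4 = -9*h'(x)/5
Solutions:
 h(x) = 12/(C1 + 5*x)


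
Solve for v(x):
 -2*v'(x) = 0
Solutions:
 v(x) = C1


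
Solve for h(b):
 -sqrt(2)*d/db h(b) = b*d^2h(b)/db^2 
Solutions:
 h(b) = C1 + C2*b^(1 - sqrt(2))


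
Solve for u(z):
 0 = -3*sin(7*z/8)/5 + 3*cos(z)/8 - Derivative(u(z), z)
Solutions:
 u(z) = C1 + 3*sin(z)/8 + 24*cos(7*z/8)/35


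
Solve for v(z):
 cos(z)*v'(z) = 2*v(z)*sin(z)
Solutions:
 v(z) = C1/cos(z)^2


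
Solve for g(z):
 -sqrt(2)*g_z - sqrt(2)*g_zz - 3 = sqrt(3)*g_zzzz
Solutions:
 g(z) = C1 + C2*exp(-z*(-2^(5/6)*3^(1/6)*(9 + sqrt(4*sqrt(6) + 81))^(1/3) + 2*2^(2/3)*3^(1/3)/(9 + sqrt(4*sqrt(6) + 81))^(1/3))/12)*sin(z*(2*2^(2/3)*3^(5/6)/(9 + sqrt(4*sqrt(6) + 81))^(1/3) + 2^(5/6)*3^(2/3)*(9 + sqrt(4*sqrt(6) + 81))^(1/3))/12) + C3*exp(-z*(-2^(5/6)*3^(1/6)*(9 + sqrt(4*sqrt(6) + 81))^(1/3) + 2*2^(2/3)*3^(1/3)/(9 + sqrt(4*sqrt(6) + 81))^(1/3))/12)*cos(z*(2*2^(2/3)*3^(5/6)/(9 + sqrt(4*sqrt(6) + 81))^(1/3) + 2^(5/6)*3^(2/3)*(9 + sqrt(4*sqrt(6) + 81))^(1/3))/12) + C4*exp(z*(-2^(5/6)*3^(1/6)*(9 + sqrt(4*sqrt(6) + 81))^(1/3) + 2*2^(2/3)*3^(1/3)/(9 + sqrt(4*sqrt(6) + 81))^(1/3))/6) - 3*sqrt(2)*z/2


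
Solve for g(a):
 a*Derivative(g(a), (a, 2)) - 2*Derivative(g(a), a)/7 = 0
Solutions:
 g(a) = C1 + C2*a^(9/7)


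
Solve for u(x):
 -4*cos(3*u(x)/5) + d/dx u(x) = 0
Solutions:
 -4*x - 5*log(sin(3*u(x)/5) - 1)/6 + 5*log(sin(3*u(x)/5) + 1)/6 = C1


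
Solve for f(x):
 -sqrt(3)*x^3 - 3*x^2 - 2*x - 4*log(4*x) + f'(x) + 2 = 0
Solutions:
 f(x) = C1 + sqrt(3)*x^4/4 + x^3 + x^2 + 4*x*log(x) - 6*x + x*log(256)


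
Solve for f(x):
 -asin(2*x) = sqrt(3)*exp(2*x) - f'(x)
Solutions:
 f(x) = C1 + x*asin(2*x) + sqrt(1 - 4*x^2)/2 + sqrt(3)*exp(2*x)/2


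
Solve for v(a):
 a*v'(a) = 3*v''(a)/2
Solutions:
 v(a) = C1 + C2*erfi(sqrt(3)*a/3)


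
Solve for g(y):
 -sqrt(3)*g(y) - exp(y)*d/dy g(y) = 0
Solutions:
 g(y) = C1*exp(sqrt(3)*exp(-y))


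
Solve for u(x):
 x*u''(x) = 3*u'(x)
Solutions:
 u(x) = C1 + C2*x^4


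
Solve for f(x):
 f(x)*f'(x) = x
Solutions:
 f(x) = -sqrt(C1 + x^2)
 f(x) = sqrt(C1 + x^2)


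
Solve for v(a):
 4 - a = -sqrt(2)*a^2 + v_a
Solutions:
 v(a) = C1 + sqrt(2)*a^3/3 - a^2/2 + 4*a


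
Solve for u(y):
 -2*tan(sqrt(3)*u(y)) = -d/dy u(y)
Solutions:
 u(y) = sqrt(3)*(pi - asin(C1*exp(2*sqrt(3)*y)))/3
 u(y) = sqrt(3)*asin(C1*exp(2*sqrt(3)*y))/3


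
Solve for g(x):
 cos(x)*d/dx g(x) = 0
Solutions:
 g(x) = C1


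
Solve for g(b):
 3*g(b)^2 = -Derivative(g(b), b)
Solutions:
 g(b) = 1/(C1 + 3*b)


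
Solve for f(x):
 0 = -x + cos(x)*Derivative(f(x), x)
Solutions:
 f(x) = C1 + Integral(x/cos(x), x)


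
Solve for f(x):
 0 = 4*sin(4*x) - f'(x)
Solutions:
 f(x) = C1 - cos(4*x)


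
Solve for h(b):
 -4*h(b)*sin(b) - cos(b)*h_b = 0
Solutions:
 h(b) = C1*cos(b)^4


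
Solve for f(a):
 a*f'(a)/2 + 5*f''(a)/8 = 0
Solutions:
 f(a) = C1 + C2*erf(sqrt(10)*a/5)


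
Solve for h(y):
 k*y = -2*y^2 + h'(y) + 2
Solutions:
 h(y) = C1 + k*y^2/2 + 2*y^3/3 - 2*y


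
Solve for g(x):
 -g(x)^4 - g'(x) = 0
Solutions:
 g(x) = (-3^(2/3) - 3*3^(1/6)*I)*(1/(C1 + x))^(1/3)/6
 g(x) = (-3^(2/3) + 3*3^(1/6)*I)*(1/(C1 + x))^(1/3)/6
 g(x) = (1/(C1 + 3*x))^(1/3)


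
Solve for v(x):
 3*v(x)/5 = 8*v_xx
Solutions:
 v(x) = C1*exp(-sqrt(30)*x/20) + C2*exp(sqrt(30)*x/20)


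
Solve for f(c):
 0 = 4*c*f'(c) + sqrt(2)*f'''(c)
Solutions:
 f(c) = C1 + Integral(C2*airyai(-sqrt(2)*c) + C3*airybi(-sqrt(2)*c), c)


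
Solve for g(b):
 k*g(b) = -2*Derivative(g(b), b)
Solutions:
 g(b) = C1*exp(-b*k/2)


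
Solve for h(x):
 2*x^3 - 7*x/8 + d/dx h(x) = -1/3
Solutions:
 h(x) = C1 - x^4/2 + 7*x^2/16 - x/3


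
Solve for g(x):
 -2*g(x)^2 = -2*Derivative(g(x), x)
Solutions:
 g(x) = -1/(C1 + x)


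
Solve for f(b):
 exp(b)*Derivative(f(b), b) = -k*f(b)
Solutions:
 f(b) = C1*exp(k*exp(-b))


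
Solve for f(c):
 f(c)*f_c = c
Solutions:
 f(c) = -sqrt(C1 + c^2)
 f(c) = sqrt(C1 + c^2)


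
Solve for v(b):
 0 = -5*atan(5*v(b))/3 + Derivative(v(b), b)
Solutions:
 Integral(1/atan(5*_y), (_y, v(b))) = C1 + 5*b/3


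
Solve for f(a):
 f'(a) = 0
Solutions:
 f(a) = C1


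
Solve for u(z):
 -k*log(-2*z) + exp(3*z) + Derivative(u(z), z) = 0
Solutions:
 u(z) = C1 + k*z*log(-z) + k*z*(-1 + log(2)) - exp(3*z)/3


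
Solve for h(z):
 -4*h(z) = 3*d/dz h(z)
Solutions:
 h(z) = C1*exp(-4*z/3)


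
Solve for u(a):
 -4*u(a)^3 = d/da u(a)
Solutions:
 u(a) = -sqrt(2)*sqrt(-1/(C1 - 4*a))/2
 u(a) = sqrt(2)*sqrt(-1/(C1 - 4*a))/2


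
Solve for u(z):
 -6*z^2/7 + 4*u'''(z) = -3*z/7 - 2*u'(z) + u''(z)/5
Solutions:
 u(z) = C1 + z^3/7 - 9*z^2/140 - 1209*z/700 + (C2*sin(sqrt(799)*z/40) + C3*cos(sqrt(799)*z/40))*exp(z/40)


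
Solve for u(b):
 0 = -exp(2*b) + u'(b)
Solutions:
 u(b) = C1 + exp(2*b)/2


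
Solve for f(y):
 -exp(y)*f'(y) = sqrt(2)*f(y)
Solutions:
 f(y) = C1*exp(sqrt(2)*exp(-y))


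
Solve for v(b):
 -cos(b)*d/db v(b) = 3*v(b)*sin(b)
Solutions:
 v(b) = C1*cos(b)^3


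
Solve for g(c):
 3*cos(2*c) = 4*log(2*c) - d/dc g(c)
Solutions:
 g(c) = C1 + 4*c*log(c) - 4*c + 4*c*log(2) - 3*sin(2*c)/2


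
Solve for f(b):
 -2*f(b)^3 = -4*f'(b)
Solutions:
 f(b) = -sqrt(-1/(C1 + b))
 f(b) = sqrt(-1/(C1 + b))


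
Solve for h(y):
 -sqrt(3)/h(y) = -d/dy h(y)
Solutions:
 h(y) = -sqrt(C1 + 2*sqrt(3)*y)
 h(y) = sqrt(C1 + 2*sqrt(3)*y)


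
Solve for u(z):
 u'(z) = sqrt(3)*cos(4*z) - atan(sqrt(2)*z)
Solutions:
 u(z) = C1 - z*atan(sqrt(2)*z) + sqrt(2)*log(2*z^2 + 1)/4 + sqrt(3)*sin(4*z)/4


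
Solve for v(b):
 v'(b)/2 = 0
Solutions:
 v(b) = C1


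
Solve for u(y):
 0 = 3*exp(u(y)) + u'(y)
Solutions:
 u(y) = log(1/(C1 + 3*y))


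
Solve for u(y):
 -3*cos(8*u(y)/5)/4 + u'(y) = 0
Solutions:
 -3*y/4 - 5*log(sin(8*u(y)/5) - 1)/16 + 5*log(sin(8*u(y)/5) + 1)/16 = C1


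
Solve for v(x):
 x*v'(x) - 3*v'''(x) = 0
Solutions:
 v(x) = C1 + Integral(C2*airyai(3^(2/3)*x/3) + C3*airybi(3^(2/3)*x/3), x)


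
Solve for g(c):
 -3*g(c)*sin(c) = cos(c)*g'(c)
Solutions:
 g(c) = C1*cos(c)^3


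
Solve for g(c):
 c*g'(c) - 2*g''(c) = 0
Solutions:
 g(c) = C1 + C2*erfi(c/2)


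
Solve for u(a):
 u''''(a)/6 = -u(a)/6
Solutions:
 u(a) = (C1*sin(sqrt(2)*a/2) + C2*cos(sqrt(2)*a/2))*exp(-sqrt(2)*a/2) + (C3*sin(sqrt(2)*a/2) + C4*cos(sqrt(2)*a/2))*exp(sqrt(2)*a/2)


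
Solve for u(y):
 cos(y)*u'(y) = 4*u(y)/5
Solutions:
 u(y) = C1*(sin(y) + 1)^(2/5)/(sin(y) - 1)^(2/5)


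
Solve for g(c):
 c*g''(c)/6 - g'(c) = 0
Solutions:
 g(c) = C1 + C2*c^7


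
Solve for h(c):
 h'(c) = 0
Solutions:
 h(c) = C1


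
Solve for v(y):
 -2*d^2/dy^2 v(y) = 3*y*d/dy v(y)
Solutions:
 v(y) = C1 + C2*erf(sqrt(3)*y/2)


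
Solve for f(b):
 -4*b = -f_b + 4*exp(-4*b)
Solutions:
 f(b) = C1 + 2*b^2 - exp(-4*b)


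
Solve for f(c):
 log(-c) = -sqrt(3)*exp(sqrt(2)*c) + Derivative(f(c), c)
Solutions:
 f(c) = C1 + c*log(-c) - c + sqrt(6)*exp(sqrt(2)*c)/2


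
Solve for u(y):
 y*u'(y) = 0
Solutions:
 u(y) = C1


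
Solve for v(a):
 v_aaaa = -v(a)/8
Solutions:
 v(a) = (C1*sin(2^(3/4)*a/4) + C2*cos(2^(3/4)*a/4))*exp(-2^(3/4)*a/4) + (C3*sin(2^(3/4)*a/4) + C4*cos(2^(3/4)*a/4))*exp(2^(3/4)*a/4)


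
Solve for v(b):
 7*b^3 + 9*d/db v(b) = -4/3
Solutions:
 v(b) = C1 - 7*b^4/36 - 4*b/27


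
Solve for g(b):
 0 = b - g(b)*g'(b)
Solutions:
 g(b) = -sqrt(C1 + b^2)
 g(b) = sqrt(C1 + b^2)


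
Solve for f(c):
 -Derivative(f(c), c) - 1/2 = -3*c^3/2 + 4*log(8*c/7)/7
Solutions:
 f(c) = C1 + 3*c^4/8 - 4*c*log(c)/7 - 12*c*log(2)/7 + c/14 + 4*c*log(7)/7


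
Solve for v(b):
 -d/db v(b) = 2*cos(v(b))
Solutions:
 v(b) = pi - asin((C1 + exp(4*b))/(C1 - exp(4*b)))
 v(b) = asin((C1 + exp(4*b))/(C1 - exp(4*b)))


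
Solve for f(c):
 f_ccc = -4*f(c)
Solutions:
 f(c) = C3*exp(-2^(2/3)*c) + (C1*sin(2^(2/3)*sqrt(3)*c/2) + C2*cos(2^(2/3)*sqrt(3)*c/2))*exp(2^(2/3)*c/2)


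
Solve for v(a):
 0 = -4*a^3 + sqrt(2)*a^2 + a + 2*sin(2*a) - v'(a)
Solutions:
 v(a) = C1 - a^4 + sqrt(2)*a^3/3 + a^2/2 - cos(2*a)


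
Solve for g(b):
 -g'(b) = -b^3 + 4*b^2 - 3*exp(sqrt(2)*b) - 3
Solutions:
 g(b) = C1 + b^4/4 - 4*b^3/3 + 3*b + 3*sqrt(2)*exp(sqrt(2)*b)/2


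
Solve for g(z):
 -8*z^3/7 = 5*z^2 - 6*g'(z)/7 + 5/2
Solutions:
 g(z) = C1 + z^4/3 + 35*z^3/18 + 35*z/12


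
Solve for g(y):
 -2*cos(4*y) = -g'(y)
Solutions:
 g(y) = C1 + sin(4*y)/2


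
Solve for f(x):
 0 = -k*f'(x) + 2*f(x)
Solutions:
 f(x) = C1*exp(2*x/k)


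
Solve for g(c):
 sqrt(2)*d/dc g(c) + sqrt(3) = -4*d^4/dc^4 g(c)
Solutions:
 g(c) = C1 + C4*exp(-sqrt(2)*c/2) - sqrt(6)*c/2 + (C2*sin(sqrt(6)*c/4) + C3*cos(sqrt(6)*c/4))*exp(sqrt(2)*c/4)


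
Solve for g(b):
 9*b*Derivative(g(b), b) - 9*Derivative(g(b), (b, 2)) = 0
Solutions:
 g(b) = C1 + C2*erfi(sqrt(2)*b/2)


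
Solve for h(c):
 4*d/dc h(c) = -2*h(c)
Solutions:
 h(c) = C1*exp(-c/2)


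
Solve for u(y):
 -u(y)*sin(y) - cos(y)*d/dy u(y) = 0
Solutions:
 u(y) = C1*cos(y)


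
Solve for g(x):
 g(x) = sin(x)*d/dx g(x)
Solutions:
 g(x) = C1*sqrt(cos(x) - 1)/sqrt(cos(x) + 1)


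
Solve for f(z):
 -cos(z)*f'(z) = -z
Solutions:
 f(z) = C1 + Integral(z/cos(z), z)


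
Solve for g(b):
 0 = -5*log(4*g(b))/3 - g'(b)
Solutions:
 3*Integral(1/(log(_y) + 2*log(2)), (_y, g(b)))/5 = C1 - b


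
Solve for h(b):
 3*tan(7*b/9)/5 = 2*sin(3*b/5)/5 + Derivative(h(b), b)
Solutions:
 h(b) = C1 - 27*log(cos(7*b/9))/35 + 2*cos(3*b/5)/3


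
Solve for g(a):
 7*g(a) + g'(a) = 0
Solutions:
 g(a) = C1*exp(-7*a)


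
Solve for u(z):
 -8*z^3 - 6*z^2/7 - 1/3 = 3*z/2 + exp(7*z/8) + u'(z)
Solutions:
 u(z) = C1 - 2*z^4 - 2*z^3/7 - 3*z^2/4 - z/3 - 8*exp(7*z/8)/7


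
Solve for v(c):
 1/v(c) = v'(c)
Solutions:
 v(c) = -sqrt(C1 + 2*c)
 v(c) = sqrt(C1 + 2*c)


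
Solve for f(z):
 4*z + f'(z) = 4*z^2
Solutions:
 f(z) = C1 + 4*z^3/3 - 2*z^2


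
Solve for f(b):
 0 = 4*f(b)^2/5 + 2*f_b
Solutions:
 f(b) = 5/(C1 + 2*b)


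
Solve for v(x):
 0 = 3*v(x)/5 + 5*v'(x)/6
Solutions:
 v(x) = C1*exp(-18*x/25)


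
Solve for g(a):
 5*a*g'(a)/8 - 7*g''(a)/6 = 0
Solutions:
 g(a) = C1 + C2*erfi(sqrt(210)*a/28)


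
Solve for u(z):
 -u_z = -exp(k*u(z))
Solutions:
 u(z) = Piecewise((log(-1/(C1*k + k*z))/k, Ne(k, 0)), (nan, True))
 u(z) = Piecewise((C1 + z, Eq(k, 0)), (nan, True))


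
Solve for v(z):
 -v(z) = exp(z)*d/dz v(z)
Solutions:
 v(z) = C1*exp(exp(-z))


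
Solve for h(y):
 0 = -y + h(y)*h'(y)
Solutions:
 h(y) = -sqrt(C1 + y^2)
 h(y) = sqrt(C1 + y^2)


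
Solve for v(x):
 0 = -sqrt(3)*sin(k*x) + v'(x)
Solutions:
 v(x) = C1 - sqrt(3)*cos(k*x)/k


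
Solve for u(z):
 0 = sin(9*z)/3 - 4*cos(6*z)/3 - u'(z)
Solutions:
 u(z) = C1 - 2*sin(6*z)/9 - cos(9*z)/27


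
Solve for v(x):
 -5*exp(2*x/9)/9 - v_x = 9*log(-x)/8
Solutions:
 v(x) = C1 - 9*x*log(-x)/8 + 9*x/8 - 5*exp(2*x/9)/2


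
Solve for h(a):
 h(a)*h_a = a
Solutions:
 h(a) = -sqrt(C1 + a^2)
 h(a) = sqrt(C1 + a^2)


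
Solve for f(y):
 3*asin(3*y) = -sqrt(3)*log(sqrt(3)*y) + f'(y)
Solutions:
 f(y) = C1 + sqrt(3)*y*(log(y) - 1) + 3*y*asin(3*y) + sqrt(3)*y*log(3)/2 + sqrt(1 - 9*y^2)


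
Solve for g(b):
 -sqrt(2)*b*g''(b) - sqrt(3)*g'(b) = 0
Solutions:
 g(b) = C1 + C2*b^(1 - sqrt(6)/2)


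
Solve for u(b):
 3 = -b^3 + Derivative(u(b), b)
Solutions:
 u(b) = C1 + b^4/4 + 3*b


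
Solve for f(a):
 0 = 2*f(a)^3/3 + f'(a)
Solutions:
 f(a) = -sqrt(6)*sqrt(-1/(C1 - 2*a))/2
 f(a) = sqrt(6)*sqrt(-1/(C1 - 2*a))/2


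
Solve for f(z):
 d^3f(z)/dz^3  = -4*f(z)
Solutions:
 f(z) = C3*exp(-2^(2/3)*z) + (C1*sin(2^(2/3)*sqrt(3)*z/2) + C2*cos(2^(2/3)*sqrt(3)*z/2))*exp(2^(2/3)*z/2)


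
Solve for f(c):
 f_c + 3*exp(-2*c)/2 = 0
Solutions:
 f(c) = C1 + 3*exp(-2*c)/4


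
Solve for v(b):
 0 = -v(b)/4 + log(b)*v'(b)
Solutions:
 v(b) = C1*exp(li(b)/4)


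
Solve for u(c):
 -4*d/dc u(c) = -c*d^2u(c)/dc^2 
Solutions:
 u(c) = C1 + C2*c^5


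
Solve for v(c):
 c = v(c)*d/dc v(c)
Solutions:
 v(c) = -sqrt(C1 + c^2)
 v(c) = sqrt(C1 + c^2)


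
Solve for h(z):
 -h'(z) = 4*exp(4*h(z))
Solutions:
 h(z) = log(-I*(1/(C1 + 16*z))^(1/4))
 h(z) = log(I*(1/(C1 + 16*z))^(1/4))
 h(z) = log(-(1/(C1 + 16*z))^(1/4))
 h(z) = log(1/(C1 + 16*z))/4


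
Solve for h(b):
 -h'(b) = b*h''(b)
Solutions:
 h(b) = C1 + C2*log(b)


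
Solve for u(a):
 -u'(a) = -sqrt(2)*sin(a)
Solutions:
 u(a) = C1 - sqrt(2)*cos(a)


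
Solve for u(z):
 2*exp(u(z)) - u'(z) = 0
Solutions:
 u(z) = log(-1/(C1 + 2*z))


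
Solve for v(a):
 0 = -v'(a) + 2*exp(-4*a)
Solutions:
 v(a) = C1 - exp(-4*a)/2


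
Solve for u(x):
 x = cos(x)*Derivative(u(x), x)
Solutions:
 u(x) = C1 + Integral(x/cos(x), x)


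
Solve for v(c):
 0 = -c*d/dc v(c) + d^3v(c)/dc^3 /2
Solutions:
 v(c) = C1 + Integral(C2*airyai(2^(1/3)*c) + C3*airybi(2^(1/3)*c), c)


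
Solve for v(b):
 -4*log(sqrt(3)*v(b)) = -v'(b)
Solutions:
 -Integral(1/(2*log(_y) + log(3)), (_y, v(b)))/2 = C1 - b


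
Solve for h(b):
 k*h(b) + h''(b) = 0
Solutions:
 h(b) = C1*exp(-b*sqrt(-k)) + C2*exp(b*sqrt(-k))


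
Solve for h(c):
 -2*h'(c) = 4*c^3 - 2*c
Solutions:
 h(c) = C1 - c^4/2 + c^2/2


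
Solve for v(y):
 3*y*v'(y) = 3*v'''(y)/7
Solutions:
 v(y) = C1 + Integral(C2*airyai(7^(1/3)*y) + C3*airybi(7^(1/3)*y), y)


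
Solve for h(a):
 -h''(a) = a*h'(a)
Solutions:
 h(a) = C1 + C2*erf(sqrt(2)*a/2)


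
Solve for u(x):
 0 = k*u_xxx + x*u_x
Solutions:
 u(x) = C1 + Integral(C2*airyai(x*(-1/k)^(1/3)) + C3*airybi(x*(-1/k)^(1/3)), x)


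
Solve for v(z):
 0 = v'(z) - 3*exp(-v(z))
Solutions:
 v(z) = log(C1 + 3*z)


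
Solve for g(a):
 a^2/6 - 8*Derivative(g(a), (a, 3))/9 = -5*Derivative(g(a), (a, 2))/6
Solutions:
 g(a) = C1 + C2*a + C3*exp(15*a/16) - a^4/60 - 16*a^3/225 - 256*a^2/1125


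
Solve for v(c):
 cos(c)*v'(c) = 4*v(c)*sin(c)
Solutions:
 v(c) = C1/cos(c)^4


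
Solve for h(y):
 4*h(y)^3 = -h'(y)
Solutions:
 h(y) = -sqrt(2)*sqrt(-1/(C1 - 4*y))/2
 h(y) = sqrt(2)*sqrt(-1/(C1 - 4*y))/2


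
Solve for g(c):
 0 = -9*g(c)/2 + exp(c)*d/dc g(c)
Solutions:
 g(c) = C1*exp(-9*exp(-c)/2)


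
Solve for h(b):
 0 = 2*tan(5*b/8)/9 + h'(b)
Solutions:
 h(b) = C1 + 16*log(cos(5*b/8))/45


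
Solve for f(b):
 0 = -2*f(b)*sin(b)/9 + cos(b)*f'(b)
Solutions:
 f(b) = C1/cos(b)^(2/9)


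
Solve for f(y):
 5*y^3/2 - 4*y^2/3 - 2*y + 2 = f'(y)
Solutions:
 f(y) = C1 + 5*y^4/8 - 4*y^3/9 - y^2 + 2*y


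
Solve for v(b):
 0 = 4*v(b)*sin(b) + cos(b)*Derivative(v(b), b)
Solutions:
 v(b) = C1*cos(b)^4


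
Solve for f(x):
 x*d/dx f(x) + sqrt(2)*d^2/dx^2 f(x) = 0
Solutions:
 f(x) = C1 + C2*erf(2^(1/4)*x/2)


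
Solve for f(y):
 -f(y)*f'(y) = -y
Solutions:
 f(y) = -sqrt(C1 + y^2)
 f(y) = sqrt(C1 + y^2)


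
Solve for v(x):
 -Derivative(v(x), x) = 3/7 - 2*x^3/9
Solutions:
 v(x) = C1 + x^4/18 - 3*x/7


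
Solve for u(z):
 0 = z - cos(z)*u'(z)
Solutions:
 u(z) = C1 + Integral(z/cos(z), z)


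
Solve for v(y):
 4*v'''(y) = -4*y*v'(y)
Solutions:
 v(y) = C1 + Integral(C2*airyai(-y) + C3*airybi(-y), y)


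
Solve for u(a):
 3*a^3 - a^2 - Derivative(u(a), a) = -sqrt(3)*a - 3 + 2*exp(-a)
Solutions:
 u(a) = C1 + 3*a^4/4 - a^3/3 + sqrt(3)*a^2/2 + 3*a + 2*exp(-a)


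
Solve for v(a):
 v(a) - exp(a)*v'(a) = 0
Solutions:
 v(a) = C1*exp(-exp(-a))


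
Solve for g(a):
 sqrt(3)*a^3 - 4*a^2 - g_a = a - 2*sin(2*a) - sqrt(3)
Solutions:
 g(a) = C1 + sqrt(3)*a^4/4 - 4*a^3/3 - a^2/2 + sqrt(3)*a - cos(2*a)


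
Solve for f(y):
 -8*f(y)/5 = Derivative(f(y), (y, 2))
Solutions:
 f(y) = C1*sin(2*sqrt(10)*y/5) + C2*cos(2*sqrt(10)*y/5)


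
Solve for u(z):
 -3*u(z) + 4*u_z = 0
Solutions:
 u(z) = C1*exp(3*z/4)


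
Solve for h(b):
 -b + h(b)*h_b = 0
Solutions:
 h(b) = -sqrt(C1 + b^2)
 h(b) = sqrt(C1 + b^2)


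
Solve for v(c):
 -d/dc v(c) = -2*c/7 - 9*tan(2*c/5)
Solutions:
 v(c) = C1 + c^2/7 - 45*log(cos(2*c/5))/2


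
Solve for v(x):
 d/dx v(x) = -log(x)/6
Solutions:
 v(x) = C1 - x*log(x)/6 + x/6


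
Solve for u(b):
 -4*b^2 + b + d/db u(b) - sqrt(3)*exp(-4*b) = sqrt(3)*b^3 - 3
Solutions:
 u(b) = C1 + sqrt(3)*b^4/4 + 4*b^3/3 - b^2/2 - 3*b - sqrt(3)*exp(-4*b)/4


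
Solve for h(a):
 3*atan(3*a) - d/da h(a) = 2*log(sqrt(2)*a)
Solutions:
 h(a) = C1 - 2*a*log(a) + 3*a*atan(3*a) - a*log(2) + 2*a - log(9*a^2 + 1)/2


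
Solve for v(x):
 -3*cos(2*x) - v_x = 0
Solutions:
 v(x) = C1 - 3*sin(2*x)/2


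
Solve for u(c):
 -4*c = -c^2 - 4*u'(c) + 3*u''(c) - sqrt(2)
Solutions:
 u(c) = C1 + C2*exp(4*c/3) - c^3/12 + 5*c^2/16 - sqrt(2)*c/4 + 15*c/32


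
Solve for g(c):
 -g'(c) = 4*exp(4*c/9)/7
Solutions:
 g(c) = C1 - 9*exp(4*c/9)/7


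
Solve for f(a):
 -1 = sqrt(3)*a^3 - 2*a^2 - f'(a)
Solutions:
 f(a) = C1 + sqrt(3)*a^4/4 - 2*a^3/3 + a


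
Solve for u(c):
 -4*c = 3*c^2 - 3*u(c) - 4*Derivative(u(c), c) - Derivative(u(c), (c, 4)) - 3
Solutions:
 u(c) = c^2 - 4*c/3 + (C1 + C2*c)*exp(-c) + (C3*sin(sqrt(2)*c) + C4*cos(sqrt(2)*c))*exp(c) + 7/9


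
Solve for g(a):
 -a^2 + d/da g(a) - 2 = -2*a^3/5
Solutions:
 g(a) = C1 - a^4/10 + a^3/3 + 2*a


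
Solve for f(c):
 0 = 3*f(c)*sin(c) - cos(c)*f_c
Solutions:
 f(c) = C1/cos(c)^3


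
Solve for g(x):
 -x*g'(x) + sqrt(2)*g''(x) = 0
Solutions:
 g(x) = C1 + C2*erfi(2^(1/4)*x/2)


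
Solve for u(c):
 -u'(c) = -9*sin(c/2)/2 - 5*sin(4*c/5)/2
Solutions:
 u(c) = C1 - 9*cos(c/2) - 25*cos(4*c/5)/8


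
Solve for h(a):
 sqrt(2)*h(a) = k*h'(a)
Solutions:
 h(a) = C1*exp(sqrt(2)*a/k)


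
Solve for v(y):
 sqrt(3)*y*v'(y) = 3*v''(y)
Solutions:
 v(y) = C1 + C2*erfi(sqrt(2)*3^(3/4)*y/6)


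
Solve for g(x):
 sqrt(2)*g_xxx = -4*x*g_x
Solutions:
 g(x) = C1 + Integral(C2*airyai(-sqrt(2)*x) + C3*airybi(-sqrt(2)*x), x)


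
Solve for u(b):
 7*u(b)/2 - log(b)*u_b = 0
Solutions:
 u(b) = C1*exp(7*li(b)/2)


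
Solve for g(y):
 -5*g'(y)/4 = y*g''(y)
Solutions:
 g(y) = C1 + C2/y^(1/4)


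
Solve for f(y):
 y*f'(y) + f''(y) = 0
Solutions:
 f(y) = C1 + C2*erf(sqrt(2)*y/2)


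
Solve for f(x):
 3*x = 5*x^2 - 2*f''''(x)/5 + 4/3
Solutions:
 f(x) = C1 + C2*x + C3*x^2 + C4*x^3 + 5*x^6/144 - x^5/16 + 5*x^4/36


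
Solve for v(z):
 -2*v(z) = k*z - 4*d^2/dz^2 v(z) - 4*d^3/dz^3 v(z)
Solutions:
 v(z) = C1*exp(-z*(2*2^(2/3)/(3*sqrt(57) + 23)^(1/3) + 4 + 2^(1/3)*(3*sqrt(57) + 23)^(1/3))/12)*sin(2^(1/3)*sqrt(3)*z*(-(3*sqrt(57) + 23)^(1/3) + 2*2^(1/3)/(3*sqrt(57) + 23)^(1/3))/12) + C2*exp(-z*(2*2^(2/3)/(3*sqrt(57) + 23)^(1/3) + 4 + 2^(1/3)*(3*sqrt(57) + 23)^(1/3))/12)*cos(2^(1/3)*sqrt(3)*z*(-(3*sqrt(57) + 23)^(1/3) + 2*2^(1/3)/(3*sqrt(57) + 23)^(1/3))/12) + C3*exp(z*(-2 + 2*2^(2/3)/(3*sqrt(57) + 23)^(1/3) + 2^(1/3)*(3*sqrt(57) + 23)^(1/3))/6) - k*z/2


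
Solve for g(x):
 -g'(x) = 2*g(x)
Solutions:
 g(x) = C1*exp(-2*x)


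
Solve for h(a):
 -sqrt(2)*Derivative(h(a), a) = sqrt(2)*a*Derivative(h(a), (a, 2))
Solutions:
 h(a) = C1 + C2*log(a)


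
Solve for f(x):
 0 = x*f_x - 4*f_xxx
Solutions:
 f(x) = C1 + Integral(C2*airyai(2^(1/3)*x/2) + C3*airybi(2^(1/3)*x/2), x)


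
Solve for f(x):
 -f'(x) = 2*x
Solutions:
 f(x) = C1 - x^2


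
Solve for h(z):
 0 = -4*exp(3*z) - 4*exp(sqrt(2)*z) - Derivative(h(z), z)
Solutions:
 h(z) = C1 - 4*exp(3*z)/3 - 2*sqrt(2)*exp(sqrt(2)*z)


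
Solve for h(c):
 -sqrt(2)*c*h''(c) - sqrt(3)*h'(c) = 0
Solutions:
 h(c) = C1 + C2*c^(1 - sqrt(6)/2)


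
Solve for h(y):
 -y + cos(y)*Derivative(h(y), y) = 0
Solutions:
 h(y) = C1 + Integral(y/cos(y), y)


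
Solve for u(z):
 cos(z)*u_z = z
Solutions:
 u(z) = C1 + Integral(z/cos(z), z)


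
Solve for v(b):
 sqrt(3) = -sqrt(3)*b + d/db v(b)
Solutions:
 v(b) = C1 + sqrt(3)*b^2/2 + sqrt(3)*b


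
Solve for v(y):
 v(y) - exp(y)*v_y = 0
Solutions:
 v(y) = C1*exp(-exp(-y))


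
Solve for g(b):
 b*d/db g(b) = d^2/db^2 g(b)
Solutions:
 g(b) = C1 + C2*erfi(sqrt(2)*b/2)


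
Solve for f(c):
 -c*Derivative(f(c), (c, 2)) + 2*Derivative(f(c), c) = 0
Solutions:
 f(c) = C1 + C2*c^3


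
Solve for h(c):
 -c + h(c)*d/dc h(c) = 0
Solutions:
 h(c) = -sqrt(C1 + c^2)
 h(c) = sqrt(C1 + c^2)


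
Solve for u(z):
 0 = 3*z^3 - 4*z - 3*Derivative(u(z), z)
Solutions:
 u(z) = C1 + z^4/4 - 2*z^2/3


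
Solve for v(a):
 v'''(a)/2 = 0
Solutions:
 v(a) = C1 + C2*a + C3*a^2


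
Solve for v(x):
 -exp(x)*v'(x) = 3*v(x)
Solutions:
 v(x) = C1*exp(3*exp(-x))


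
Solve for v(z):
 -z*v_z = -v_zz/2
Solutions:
 v(z) = C1 + C2*erfi(z)


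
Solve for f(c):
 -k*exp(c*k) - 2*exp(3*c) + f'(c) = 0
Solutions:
 f(c) = C1 + 2*exp(3*c)/3 + exp(c*k)


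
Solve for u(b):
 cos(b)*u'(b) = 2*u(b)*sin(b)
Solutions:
 u(b) = C1/cos(b)^2


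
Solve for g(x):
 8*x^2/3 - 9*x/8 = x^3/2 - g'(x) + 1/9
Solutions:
 g(x) = C1 + x^4/8 - 8*x^3/9 + 9*x^2/16 + x/9


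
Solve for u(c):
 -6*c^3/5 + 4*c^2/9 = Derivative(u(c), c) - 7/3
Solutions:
 u(c) = C1 - 3*c^4/10 + 4*c^3/27 + 7*c/3


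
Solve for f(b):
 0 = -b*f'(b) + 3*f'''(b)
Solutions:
 f(b) = C1 + Integral(C2*airyai(3^(2/3)*b/3) + C3*airybi(3^(2/3)*b/3), b)


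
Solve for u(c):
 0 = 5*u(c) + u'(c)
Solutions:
 u(c) = C1*exp(-5*c)


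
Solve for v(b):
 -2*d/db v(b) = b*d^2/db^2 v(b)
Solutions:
 v(b) = C1 + C2/b


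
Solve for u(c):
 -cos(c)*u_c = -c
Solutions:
 u(c) = C1 + Integral(c/cos(c), c)


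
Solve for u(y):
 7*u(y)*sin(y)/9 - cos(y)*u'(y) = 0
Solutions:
 u(y) = C1/cos(y)^(7/9)


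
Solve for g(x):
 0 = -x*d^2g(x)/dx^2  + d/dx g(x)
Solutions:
 g(x) = C1 + C2*x^2


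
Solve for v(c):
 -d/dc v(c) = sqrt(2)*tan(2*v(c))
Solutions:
 v(c) = -asin(C1*exp(-2*sqrt(2)*c))/2 + pi/2
 v(c) = asin(C1*exp(-2*sqrt(2)*c))/2


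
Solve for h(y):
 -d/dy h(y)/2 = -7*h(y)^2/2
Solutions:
 h(y) = -1/(C1 + 7*y)


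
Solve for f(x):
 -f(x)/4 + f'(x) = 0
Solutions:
 f(x) = C1*exp(x/4)


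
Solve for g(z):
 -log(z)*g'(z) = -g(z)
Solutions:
 g(z) = C1*exp(li(z))


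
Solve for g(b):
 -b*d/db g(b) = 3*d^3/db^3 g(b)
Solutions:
 g(b) = C1 + Integral(C2*airyai(-3^(2/3)*b/3) + C3*airybi(-3^(2/3)*b/3), b)


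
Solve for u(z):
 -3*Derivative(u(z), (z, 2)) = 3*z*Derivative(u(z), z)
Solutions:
 u(z) = C1 + C2*erf(sqrt(2)*z/2)


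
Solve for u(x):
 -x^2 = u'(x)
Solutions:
 u(x) = C1 - x^3/3


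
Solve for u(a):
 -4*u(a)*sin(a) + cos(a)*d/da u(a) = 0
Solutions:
 u(a) = C1/cos(a)^4


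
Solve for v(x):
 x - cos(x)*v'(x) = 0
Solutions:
 v(x) = C1 + Integral(x/cos(x), x)


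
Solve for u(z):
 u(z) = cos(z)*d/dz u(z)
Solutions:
 u(z) = C1*sqrt(sin(z) + 1)/sqrt(sin(z) - 1)


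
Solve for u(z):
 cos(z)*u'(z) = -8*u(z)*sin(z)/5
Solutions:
 u(z) = C1*cos(z)^(8/5)


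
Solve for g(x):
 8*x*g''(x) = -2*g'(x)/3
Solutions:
 g(x) = C1 + C2*x^(11/12)


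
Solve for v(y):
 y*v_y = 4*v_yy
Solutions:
 v(y) = C1 + C2*erfi(sqrt(2)*y/4)


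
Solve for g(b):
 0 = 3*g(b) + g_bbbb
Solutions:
 g(b) = (C1*sin(sqrt(2)*3^(1/4)*b/2) + C2*cos(sqrt(2)*3^(1/4)*b/2))*exp(-sqrt(2)*3^(1/4)*b/2) + (C3*sin(sqrt(2)*3^(1/4)*b/2) + C4*cos(sqrt(2)*3^(1/4)*b/2))*exp(sqrt(2)*3^(1/4)*b/2)


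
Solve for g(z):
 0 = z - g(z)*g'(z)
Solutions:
 g(z) = -sqrt(C1 + z^2)
 g(z) = sqrt(C1 + z^2)


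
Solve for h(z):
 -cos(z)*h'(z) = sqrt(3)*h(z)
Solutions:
 h(z) = C1*(sin(z) - 1)^(sqrt(3)/2)/(sin(z) + 1)^(sqrt(3)/2)


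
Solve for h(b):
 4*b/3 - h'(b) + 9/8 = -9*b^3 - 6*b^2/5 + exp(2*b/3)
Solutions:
 h(b) = C1 + 9*b^4/4 + 2*b^3/5 + 2*b^2/3 + 9*b/8 - 3*exp(2*b/3)/2


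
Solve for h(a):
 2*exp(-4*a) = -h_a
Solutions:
 h(a) = C1 + exp(-4*a)/2


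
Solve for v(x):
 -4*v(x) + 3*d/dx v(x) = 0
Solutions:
 v(x) = C1*exp(4*x/3)


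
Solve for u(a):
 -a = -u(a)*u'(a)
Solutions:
 u(a) = -sqrt(C1 + a^2)
 u(a) = sqrt(C1 + a^2)


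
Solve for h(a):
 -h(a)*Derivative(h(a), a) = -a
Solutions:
 h(a) = -sqrt(C1 + a^2)
 h(a) = sqrt(C1 + a^2)


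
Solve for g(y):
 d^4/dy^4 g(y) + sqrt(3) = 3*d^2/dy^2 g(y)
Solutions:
 g(y) = C1 + C2*y + C3*exp(-sqrt(3)*y) + C4*exp(sqrt(3)*y) + sqrt(3)*y^2/6


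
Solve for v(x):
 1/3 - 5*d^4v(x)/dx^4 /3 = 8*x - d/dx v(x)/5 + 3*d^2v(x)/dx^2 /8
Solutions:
 v(x) = C1 + C2*exp(30^(1/3)*x*(-(16 + sqrt(286))^(1/3) + 30^(1/3)/(16 + sqrt(286))^(1/3))/40)*sin(10^(1/3)*3^(1/6)*x*(3*10^(1/3)/(16 + sqrt(286))^(1/3) + 3^(2/3)*(16 + sqrt(286))^(1/3))/40) + C3*exp(30^(1/3)*x*(-(16 + sqrt(286))^(1/3) + 30^(1/3)/(16 + sqrt(286))^(1/3))/40)*cos(10^(1/3)*3^(1/6)*x*(3*10^(1/3)/(16 + sqrt(286))^(1/3) + 3^(2/3)*(16 + sqrt(286))^(1/3))/40) + C4*exp(-30^(1/3)*x*(-(16 + sqrt(286))^(1/3) + 30^(1/3)/(16 + sqrt(286))^(1/3))/20) + 20*x^2 + 220*x/3


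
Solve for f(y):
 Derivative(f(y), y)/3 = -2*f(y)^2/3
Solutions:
 f(y) = 1/(C1 + 2*y)


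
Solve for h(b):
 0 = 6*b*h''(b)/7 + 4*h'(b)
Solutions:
 h(b) = C1 + C2/b^(11/3)


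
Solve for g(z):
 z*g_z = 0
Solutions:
 g(z) = C1


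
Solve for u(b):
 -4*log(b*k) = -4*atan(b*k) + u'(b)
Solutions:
 u(b) = C1 - 4*b*log(b*k) + 4*b + 4*Piecewise((b*atan(b*k) - log(b^2*k^2 + 1)/(2*k), Ne(k, 0)), (0, True))


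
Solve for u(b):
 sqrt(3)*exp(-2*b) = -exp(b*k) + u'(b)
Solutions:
 u(b) = C1 - sqrt(3)*exp(-2*b)/2 + exp(b*k)/k


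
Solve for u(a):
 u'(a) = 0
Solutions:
 u(a) = C1


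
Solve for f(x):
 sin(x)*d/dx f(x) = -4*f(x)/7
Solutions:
 f(x) = C1*(cos(x) + 1)^(2/7)/(cos(x) - 1)^(2/7)


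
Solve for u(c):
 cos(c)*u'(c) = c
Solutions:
 u(c) = C1 + Integral(c/cos(c), c)


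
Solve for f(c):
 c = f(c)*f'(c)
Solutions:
 f(c) = -sqrt(C1 + c^2)
 f(c) = sqrt(C1 + c^2)


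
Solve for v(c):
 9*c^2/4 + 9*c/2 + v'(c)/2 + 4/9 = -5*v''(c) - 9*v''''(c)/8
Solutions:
 v(c) = C1 + C2*exp(-2^(1/3)*c*(-3*(3 + sqrt(48729)/9)^(1/3) + 20*2^(1/3)/(3 + sqrt(48729)/9)^(1/3))/18)*sin(sqrt(3)*c*(40/(6 + 2*sqrt(48729)/9)^(1/3) + 3*(6 + 2*sqrt(48729)/9)^(1/3))/18) + C3*exp(-2^(1/3)*c*(-3*(3 + sqrt(48729)/9)^(1/3) + 20*2^(1/3)/(3 + sqrt(48729)/9)^(1/3))/18)*cos(sqrt(3)*c*(40/(6 + 2*sqrt(48729)/9)^(1/3) + 3*(6 + 2*sqrt(48729)/9)^(1/3))/18) + C4*exp(2^(1/3)*c*(-3*(3 + sqrt(48729)/9)^(1/3) + 20*2^(1/3)/(3 + sqrt(48729)/9)^(1/3))/9) - 3*c^3/2 + 81*c^2/2 - 7298*c/9


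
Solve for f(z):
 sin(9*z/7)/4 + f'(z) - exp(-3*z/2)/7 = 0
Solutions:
 f(z) = C1 + 7*cos(9*z/7)/36 - 2*exp(-3*z/2)/21


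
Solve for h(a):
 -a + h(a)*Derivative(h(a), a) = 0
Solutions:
 h(a) = -sqrt(C1 + a^2)
 h(a) = sqrt(C1 + a^2)


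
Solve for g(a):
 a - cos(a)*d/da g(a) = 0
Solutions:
 g(a) = C1 + Integral(a/cos(a), a)


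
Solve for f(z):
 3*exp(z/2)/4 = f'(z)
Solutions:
 f(z) = C1 + 3*exp(z/2)/2


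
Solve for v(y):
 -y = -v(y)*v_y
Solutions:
 v(y) = -sqrt(C1 + y^2)
 v(y) = sqrt(C1 + y^2)


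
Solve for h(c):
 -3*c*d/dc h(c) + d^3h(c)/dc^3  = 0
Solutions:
 h(c) = C1 + Integral(C2*airyai(3^(1/3)*c) + C3*airybi(3^(1/3)*c), c)


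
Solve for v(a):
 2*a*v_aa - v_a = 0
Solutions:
 v(a) = C1 + C2*a^(3/2)


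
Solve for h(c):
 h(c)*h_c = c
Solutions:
 h(c) = -sqrt(C1 + c^2)
 h(c) = sqrt(C1 + c^2)


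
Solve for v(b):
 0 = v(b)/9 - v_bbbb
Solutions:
 v(b) = C1*exp(-sqrt(3)*b/3) + C2*exp(sqrt(3)*b/3) + C3*sin(sqrt(3)*b/3) + C4*cos(sqrt(3)*b/3)


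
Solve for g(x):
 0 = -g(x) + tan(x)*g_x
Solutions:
 g(x) = C1*sin(x)


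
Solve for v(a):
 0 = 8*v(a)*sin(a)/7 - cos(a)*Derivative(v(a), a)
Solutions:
 v(a) = C1/cos(a)^(8/7)
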